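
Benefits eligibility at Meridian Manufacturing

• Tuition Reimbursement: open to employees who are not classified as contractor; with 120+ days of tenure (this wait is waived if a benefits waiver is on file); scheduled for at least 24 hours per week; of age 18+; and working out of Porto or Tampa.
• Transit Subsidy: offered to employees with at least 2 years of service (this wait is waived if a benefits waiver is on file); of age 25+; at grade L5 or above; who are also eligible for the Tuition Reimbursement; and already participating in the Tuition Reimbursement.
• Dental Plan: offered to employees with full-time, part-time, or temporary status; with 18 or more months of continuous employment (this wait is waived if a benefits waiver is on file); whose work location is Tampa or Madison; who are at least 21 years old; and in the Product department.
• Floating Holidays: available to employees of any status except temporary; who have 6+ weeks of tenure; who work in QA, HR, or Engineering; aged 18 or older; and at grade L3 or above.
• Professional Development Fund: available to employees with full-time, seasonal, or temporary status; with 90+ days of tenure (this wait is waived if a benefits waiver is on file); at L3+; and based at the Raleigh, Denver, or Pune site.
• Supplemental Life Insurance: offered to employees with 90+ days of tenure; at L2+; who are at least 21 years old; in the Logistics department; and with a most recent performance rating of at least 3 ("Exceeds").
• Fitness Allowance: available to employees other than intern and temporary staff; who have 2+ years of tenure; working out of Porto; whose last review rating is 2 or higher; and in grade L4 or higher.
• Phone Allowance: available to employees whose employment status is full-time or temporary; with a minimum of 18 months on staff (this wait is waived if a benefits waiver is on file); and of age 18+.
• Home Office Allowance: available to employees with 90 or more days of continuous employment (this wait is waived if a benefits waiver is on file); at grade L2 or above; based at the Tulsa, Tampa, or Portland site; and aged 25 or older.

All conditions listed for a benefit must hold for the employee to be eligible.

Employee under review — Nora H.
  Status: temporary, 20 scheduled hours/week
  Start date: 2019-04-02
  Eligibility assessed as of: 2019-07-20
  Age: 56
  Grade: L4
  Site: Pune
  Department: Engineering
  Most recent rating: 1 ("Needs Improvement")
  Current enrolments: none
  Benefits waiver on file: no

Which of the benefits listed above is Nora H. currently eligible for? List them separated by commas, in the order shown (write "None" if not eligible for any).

Service from 2019-04-02 to 2019-07-20: 109 days.
Tuition Reimbursement — status temporary ✓ (not excluded); no waiver, service 109 days < 120 days ✗ → not eligible.
Transit Subsidy — no waiver, service 109 days < 2 years (≈730 days) ✗ → not eligible.
Dental Plan — status temporary ✓; no waiver, service 109 days < 18 months (≈540 days) ✗ → not eligible.
Floating Holidays — status temporary ✗ (excluded) → not eligible.
Professional Development Fund — status temporary ✓; no waiver, service 109 days ≥ 90 days ✓; grade L4 ≥ L3 ✓; site Pune ✓ → eligible.
Supplemental Life Insurance — service 109 days ≥ 90 days ✓; grade L4 ≥ L2 ✓; age 56 ≥ 21 ✓; dept Engineering ✗ → not eligible.
Fitness Allowance — status temporary ✗ (excluded) → not eligible.
Phone Allowance — status temporary ✓; no waiver, service 109 days < 18 months (≈540 days) ✗ → not eligible.
Home Office Allowance — no waiver, service 109 days ≥ 90 days ✓; grade L4 ≥ L2 ✓; site Pune ✗ (not Tulsa, Tampa, or Portland) → not eligible.

Professional Development Fund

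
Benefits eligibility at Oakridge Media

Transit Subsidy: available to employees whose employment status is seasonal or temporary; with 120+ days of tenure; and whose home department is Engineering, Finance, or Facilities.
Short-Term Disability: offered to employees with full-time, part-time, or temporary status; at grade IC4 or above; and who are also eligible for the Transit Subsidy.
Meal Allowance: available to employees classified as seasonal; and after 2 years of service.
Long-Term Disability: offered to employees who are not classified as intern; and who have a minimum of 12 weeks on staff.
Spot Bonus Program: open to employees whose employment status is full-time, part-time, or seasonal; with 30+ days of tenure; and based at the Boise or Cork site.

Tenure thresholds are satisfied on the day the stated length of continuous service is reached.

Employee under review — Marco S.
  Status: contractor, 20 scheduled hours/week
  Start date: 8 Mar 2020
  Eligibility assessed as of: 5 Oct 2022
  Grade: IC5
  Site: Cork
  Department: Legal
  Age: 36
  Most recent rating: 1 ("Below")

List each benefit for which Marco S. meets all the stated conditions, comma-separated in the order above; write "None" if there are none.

Long-Term Disability

Service from 8 Mar 2020 to 5 Oct 2022: 941 days.
Transit Subsidy — status contractor ✗ (requires seasonal or temporary) → not eligible.
Short-Term Disability — status contractor ✗ (requires full-time, part-time, or temporary) → not eligible.
Meal Allowance — status contractor ✗ (requires seasonal) → not eligible.
Long-Term Disability — status contractor ✓ (not excluded); service 941 days ≥ 12 weeks (≈84 days) ✓ → eligible.
Spot Bonus Program — status contractor ✗ (requires full-time, part-time, or seasonal) → not eligible.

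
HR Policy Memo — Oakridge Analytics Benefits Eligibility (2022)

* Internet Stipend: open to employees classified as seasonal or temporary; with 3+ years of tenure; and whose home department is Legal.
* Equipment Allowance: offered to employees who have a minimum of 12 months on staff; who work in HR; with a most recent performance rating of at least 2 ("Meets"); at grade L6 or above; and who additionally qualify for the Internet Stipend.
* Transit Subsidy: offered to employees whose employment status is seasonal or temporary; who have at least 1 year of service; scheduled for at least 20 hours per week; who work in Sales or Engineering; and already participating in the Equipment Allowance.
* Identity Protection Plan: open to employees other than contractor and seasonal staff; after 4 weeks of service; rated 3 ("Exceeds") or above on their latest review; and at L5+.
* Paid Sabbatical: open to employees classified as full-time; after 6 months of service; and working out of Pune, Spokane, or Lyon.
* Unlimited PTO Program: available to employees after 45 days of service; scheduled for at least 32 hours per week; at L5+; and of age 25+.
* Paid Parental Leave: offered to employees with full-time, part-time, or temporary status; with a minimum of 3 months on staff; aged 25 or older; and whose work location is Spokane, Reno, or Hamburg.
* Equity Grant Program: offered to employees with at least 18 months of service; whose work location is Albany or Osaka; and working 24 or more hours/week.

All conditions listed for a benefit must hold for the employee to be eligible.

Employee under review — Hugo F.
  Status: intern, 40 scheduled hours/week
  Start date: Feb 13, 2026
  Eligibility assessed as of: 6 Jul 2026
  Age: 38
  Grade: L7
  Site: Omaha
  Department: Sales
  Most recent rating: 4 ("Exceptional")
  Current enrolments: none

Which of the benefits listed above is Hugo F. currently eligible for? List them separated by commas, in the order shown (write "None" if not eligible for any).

Identity Protection Plan, Unlimited PTO Program

Service from Feb 13, 2026 to 6 Jul 2026: 143 days.
Internet Stipend — status intern ✗ (requires seasonal or temporary) → not eligible.
Equipment Allowance — service 143 days < 12 months (≈360 days) ✗ → not eligible.
Transit Subsidy — status intern ✗ (requires seasonal or temporary) → not eligible.
Identity Protection Plan — status intern ✓ (not excluded); service 143 days ≥ 4 weeks (≈28 days) ✓; rating 4 ≥ 3 ✓; grade L7 ≥ L5 ✓ → eligible.
Paid Sabbatical — status intern ✗ (requires full-time) → not eligible.
Unlimited PTO Program — service 143 days ≥ 45 days ✓; 40 hrs/wk ≥ 32 ✓; grade L7 ≥ L5 ✓; age 38 ≥ 25 ✓ → eligible.
Paid Parental Leave — status intern ✗ (requires full-time, part-time, or temporary) → not eligible.
Equity Grant Program — service 143 days < 18 months (≈540 days) ✗ → not eligible.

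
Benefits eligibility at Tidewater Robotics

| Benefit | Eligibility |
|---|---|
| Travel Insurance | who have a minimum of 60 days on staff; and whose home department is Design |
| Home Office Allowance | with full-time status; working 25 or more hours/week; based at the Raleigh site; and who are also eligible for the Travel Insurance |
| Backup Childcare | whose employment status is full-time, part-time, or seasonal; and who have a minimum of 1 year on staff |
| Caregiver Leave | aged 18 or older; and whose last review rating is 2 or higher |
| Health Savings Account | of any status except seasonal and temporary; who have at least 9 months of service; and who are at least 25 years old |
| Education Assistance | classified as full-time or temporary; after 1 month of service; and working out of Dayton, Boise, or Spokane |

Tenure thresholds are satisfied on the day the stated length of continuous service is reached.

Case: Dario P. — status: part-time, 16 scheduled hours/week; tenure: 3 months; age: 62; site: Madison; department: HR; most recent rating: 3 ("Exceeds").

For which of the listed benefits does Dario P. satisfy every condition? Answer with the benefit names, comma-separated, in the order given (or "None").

Caregiver Leave

Travel Insurance — service 3 months ≥ 60 days ✓; dept HR ✗ → not eligible.
Home Office Allowance — status part-time ✗ (requires full-time) → not eligible.
Backup Childcare — status part-time ✓; service 3 months < 1 year (≈365 days) ✗ → not eligible.
Caregiver Leave — age 62 ≥ 18 ✓; rating 3 ≥ 2 ✓ → eligible.
Health Savings Account — status part-time ✓ (not excluded); service 3 months < 9 months ✗ → not eligible.
Education Assistance — status part-time ✗ (requires full-time or temporary) → not eligible.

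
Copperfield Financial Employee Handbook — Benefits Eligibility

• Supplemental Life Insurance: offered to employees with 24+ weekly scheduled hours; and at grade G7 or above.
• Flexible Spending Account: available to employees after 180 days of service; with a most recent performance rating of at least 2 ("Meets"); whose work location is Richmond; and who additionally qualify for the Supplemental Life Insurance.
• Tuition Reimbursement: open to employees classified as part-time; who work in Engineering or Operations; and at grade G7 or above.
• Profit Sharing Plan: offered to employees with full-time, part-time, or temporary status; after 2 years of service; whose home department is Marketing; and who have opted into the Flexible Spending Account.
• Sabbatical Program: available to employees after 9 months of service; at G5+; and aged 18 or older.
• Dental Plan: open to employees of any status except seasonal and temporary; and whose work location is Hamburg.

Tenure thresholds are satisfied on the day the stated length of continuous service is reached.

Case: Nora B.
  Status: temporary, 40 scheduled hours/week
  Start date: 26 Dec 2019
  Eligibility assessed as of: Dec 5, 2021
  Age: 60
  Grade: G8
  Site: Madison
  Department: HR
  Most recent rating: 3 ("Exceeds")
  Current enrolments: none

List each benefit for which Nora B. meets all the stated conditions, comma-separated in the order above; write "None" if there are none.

Service from 26 Dec 2019 to Dec 5, 2021: 710 days.
Supplemental Life Insurance — 40 hrs/wk ≥ 24 ✓; grade G8 ≥ G7 ✓ → eligible.
Flexible Spending Account — service 710 days ≥ 180 days ✓; rating 3 ≥ 2 ✓; site Madison ✗ (not Richmond) → not eligible.
Tuition Reimbursement — status temporary ✗ (requires part-time) → not eligible.
Profit Sharing Plan — status temporary ✓; service 710 days < 2 years (≈730 days) ✗ → not eligible.
Sabbatical Program — service 710 days ≥ 9 months (≈270 days) ✓; grade G8 ≥ G5 ✓; age 60 ≥ 18 ✓ → eligible.
Dental Plan — status temporary ✗ (excluded) → not eligible.

Supplemental Life Insurance, Sabbatical Program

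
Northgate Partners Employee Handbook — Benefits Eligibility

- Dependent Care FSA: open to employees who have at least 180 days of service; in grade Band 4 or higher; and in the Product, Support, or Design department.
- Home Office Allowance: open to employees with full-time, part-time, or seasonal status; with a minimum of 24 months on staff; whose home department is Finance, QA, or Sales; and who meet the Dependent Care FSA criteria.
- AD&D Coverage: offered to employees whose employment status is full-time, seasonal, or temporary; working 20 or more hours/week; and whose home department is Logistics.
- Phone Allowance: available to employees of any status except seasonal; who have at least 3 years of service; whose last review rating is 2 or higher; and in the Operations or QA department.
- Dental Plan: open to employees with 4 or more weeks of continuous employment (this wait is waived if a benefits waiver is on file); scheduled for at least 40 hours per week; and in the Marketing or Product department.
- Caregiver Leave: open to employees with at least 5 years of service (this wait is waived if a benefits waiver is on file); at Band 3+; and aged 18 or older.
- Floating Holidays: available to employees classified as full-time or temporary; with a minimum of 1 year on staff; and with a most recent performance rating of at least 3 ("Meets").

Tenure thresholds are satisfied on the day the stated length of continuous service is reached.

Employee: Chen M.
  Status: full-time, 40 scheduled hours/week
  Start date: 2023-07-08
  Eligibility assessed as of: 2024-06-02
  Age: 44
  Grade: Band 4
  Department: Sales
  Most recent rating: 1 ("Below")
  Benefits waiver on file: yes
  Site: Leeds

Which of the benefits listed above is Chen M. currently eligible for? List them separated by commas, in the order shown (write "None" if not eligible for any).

Caregiver Leave

Service from 2023-07-08 to 2024-06-02: 330 days.
Dependent Care FSA — service 330 days ≥ 180 days ✓; grade Band 4 ≥ Band 4 ✓; dept Sales ✗ → not eligible.
Home Office Allowance — status full-time ✓; service 330 days < 24 months (≈720 days) ✗ → not eligible.
AD&D Coverage — status full-time ✓; 40 hrs/wk ≥ 20 ✓; dept Sales ✗ → not eligible.
Phone Allowance — status full-time ✓ (not excluded); service 330 days < 3 years (≈1095 days) ✗ → not eligible.
Dental Plan — benefits waiver on file ✓; 40 hrs/wk ≥ 40 ✓; dept Sales ✗ → not eligible.
Caregiver Leave — benefits waiver on file ✓; grade Band 4 ≥ Band 3 ✓; age 44 ≥ 18 ✓ → eligible.
Floating Holidays — status full-time ✓; service 330 days < 1 year (≈365 days) ✗ → not eligible.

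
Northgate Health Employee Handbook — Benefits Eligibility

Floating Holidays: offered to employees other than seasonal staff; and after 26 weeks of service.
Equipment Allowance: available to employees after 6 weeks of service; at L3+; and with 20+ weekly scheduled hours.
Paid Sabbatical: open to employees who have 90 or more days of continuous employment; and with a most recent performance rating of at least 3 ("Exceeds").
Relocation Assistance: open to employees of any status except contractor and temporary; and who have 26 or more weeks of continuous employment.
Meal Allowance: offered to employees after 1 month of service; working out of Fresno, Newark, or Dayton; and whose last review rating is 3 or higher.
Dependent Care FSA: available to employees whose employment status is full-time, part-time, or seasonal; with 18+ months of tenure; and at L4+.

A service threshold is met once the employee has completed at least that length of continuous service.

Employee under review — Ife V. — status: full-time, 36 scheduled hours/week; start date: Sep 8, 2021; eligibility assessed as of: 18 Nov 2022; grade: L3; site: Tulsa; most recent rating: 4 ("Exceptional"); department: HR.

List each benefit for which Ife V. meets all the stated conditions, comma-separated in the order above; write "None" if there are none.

Service from Sep 8, 2021 to 18 Nov 2022: 436 days.
Floating Holidays — status full-time ✓ (not excluded); service 436 days ≥ 26 weeks (≈182 days) ✓ → eligible.
Equipment Allowance — service 436 days ≥ 6 weeks (≈42 days) ✓; grade L3 ≥ L3 ✓; 36 hrs/wk ≥ 20 ✓ → eligible.
Paid Sabbatical — service 436 days ≥ 90 days ✓; rating 4 ≥ 3 ✓ → eligible.
Relocation Assistance — status full-time ✓ (not excluded); service 436 days ≥ 26 weeks (≈182 days) ✓ → eligible.
Meal Allowance — service 436 days ≥ 1 month (≈30 days) ✓; site Tulsa ✗ (not Fresno, Newark, or Dayton) → not eligible.
Dependent Care FSA — status full-time ✓; service 436 days < 18 months (≈540 days) ✗ → not eligible.

Floating Holidays, Equipment Allowance, Paid Sabbatical, Relocation Assistance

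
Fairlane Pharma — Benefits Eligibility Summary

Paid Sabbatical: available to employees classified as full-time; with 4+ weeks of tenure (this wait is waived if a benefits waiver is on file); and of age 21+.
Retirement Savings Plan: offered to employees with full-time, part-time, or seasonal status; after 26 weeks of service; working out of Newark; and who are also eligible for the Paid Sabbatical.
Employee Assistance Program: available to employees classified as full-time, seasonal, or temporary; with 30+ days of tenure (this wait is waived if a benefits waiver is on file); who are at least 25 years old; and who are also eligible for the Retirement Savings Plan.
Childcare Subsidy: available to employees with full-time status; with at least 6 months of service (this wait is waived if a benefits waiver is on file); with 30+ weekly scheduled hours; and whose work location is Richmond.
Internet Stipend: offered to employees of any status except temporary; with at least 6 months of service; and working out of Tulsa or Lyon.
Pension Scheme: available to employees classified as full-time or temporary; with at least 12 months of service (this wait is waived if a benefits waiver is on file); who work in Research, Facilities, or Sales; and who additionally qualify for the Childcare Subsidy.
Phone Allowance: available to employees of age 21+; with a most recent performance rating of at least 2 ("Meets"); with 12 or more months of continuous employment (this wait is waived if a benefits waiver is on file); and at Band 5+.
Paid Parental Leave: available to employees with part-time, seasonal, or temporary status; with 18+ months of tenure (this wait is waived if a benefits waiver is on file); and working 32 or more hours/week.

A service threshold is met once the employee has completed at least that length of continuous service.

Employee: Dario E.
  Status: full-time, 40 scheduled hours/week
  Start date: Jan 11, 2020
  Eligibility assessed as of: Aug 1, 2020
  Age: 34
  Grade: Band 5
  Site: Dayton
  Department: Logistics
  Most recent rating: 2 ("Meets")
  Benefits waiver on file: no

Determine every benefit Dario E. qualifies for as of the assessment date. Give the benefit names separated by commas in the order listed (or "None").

Service from Jan 11, 2020 to Aug 1, 2020: 203 days.
Paid Sabbatical — status full-time ✓; no waiver, service 203 days ≥ 4 weeks (≈28 days) ✓; age 34 ≥ 21 ✓ → eligible.
Retirement Savings Plan — status full-time ✓; service 203 days ≥ 26 weeks (≈182 days) ✓; site Dayton ✗ (not Newark) → not eligible.
Employee Assistance Program — status full-time ✓; no waiver, service 203 days ≥ 30 days ✓; age 34 ≥ 25 ✓; not eligible for Retirement Savings Plan ✗ → not eligible.
Childcare Subsidy — status full-time ✓; no waiver, service 203 days ≥ 6 months (≈180 days) ✓; 40 hrs/wk ≥ 30 ✓; site Dayton ✗ (not Richmond) → not eligible.
Internet Stipend — status full-time ✓ (not excluded); service 203 days ≥ 6 months (≈180 days) ✓; site Dayton ✗ (not Tulsa or Lyon) → not eligible.
Pension Scheme — status full-time ✓; no waiver, service 203 days < 12 months (≈360 days) ✗ → not eligible.
Phone Allowance — age 34 ≥ 21 ✓; rating 2 ≥ 2 ✓; no waiver, service 203 days < 12 months (≈360 days) ✗ → not eligible.
Paid Parental Leave — status full-time ✗ (requires part-time, seasonal, or temporary) → not eligible.

Paid Sabbatical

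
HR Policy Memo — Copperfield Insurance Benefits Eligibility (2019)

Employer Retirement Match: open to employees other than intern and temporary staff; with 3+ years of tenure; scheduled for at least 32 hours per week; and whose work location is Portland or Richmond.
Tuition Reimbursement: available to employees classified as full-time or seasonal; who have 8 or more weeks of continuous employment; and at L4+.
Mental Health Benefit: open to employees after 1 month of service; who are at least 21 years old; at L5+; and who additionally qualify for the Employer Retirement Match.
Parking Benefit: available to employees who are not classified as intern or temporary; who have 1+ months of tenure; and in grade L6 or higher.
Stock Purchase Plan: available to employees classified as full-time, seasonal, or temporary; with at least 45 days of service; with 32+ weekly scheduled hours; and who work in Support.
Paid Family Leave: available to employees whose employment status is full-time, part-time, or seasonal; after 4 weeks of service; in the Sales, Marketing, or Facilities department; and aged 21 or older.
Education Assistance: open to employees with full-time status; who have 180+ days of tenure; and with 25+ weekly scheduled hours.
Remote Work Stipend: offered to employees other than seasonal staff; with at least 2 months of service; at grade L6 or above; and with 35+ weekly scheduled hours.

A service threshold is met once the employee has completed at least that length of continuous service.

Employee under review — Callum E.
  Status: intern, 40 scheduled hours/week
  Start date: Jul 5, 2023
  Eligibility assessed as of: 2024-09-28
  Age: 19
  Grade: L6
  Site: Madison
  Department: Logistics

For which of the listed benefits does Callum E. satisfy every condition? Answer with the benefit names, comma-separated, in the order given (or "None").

Remote Work Stipend

Service from Jul 5, 2023 to 2024-09-28: 451 days.
Employer Retirement Match — status intern ✗ (excluded) → not eligible.
Tuition Reimbursement — status intern ✗ (requires full-time or seasonal) → not eligible.
Mental Health Benefit — service 451 days ≥ 1 month (≈30 days) ✓; age 19 < 21 ✗ → not eligible.
Parking Benefit — status intern ✗ (excluded) → not eligible.
Stock Purchase Plan — status intern ✗ (requires full-time, seasonal, or temporary) → not eligible.
Paid Family Leave — status intern ✗ (requires full-time, part-time, or seasonal) → not eligible.
Education Assistance — status intern ✗ (requires full-time) → not eligible.
Remote Work Stipend — status intern ✓ (not excluded); service 451 days ≥ 2 months (≈60 days) ✓; grade L6 ≥ L6 ✓; 40 hrs/wk ≥ 35 ✓ → eligible.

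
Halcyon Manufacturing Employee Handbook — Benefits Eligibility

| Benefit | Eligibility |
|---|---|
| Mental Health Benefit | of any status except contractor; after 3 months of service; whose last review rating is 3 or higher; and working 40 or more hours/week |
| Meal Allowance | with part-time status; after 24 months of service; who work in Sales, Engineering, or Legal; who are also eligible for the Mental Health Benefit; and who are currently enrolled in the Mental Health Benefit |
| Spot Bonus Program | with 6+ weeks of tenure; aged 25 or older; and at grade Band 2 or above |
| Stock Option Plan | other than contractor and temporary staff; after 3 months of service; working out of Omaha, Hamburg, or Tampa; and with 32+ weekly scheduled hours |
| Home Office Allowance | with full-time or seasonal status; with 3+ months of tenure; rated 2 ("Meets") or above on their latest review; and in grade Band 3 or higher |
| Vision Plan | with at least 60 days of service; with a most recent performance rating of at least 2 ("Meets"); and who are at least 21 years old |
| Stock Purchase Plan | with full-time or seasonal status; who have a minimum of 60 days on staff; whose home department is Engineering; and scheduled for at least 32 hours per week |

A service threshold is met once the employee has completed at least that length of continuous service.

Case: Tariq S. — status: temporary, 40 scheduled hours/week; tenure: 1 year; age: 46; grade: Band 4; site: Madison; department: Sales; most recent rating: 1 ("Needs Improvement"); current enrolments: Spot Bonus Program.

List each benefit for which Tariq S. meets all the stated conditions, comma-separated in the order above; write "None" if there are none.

Spot Bonus Program

Mental Health Benefit — status temporary ✓ (not excluded); service 1 year ≥ 3 months (≈90 days) ✓; rating 1 < 3 ✗ → not eligible.
Meal Allowance — status temporary ✗ (requires part-time) → not eligible.
Spot Bonus Program — service 1 year ≥ 6 weeks (≈42 days) ✓; age 46 ≥ 25 ✓; grade Band 4 ≥ Band 2 ✓ → eligible.
Stock Option Plan — status temporary ✗ (excluded) → not eligible.
Home Office Allowance — status temporary ✗ (requires full-time or seasonal) → not eligible.
Vision Plan — service 1 year ≥ 60 days ✓; rating 1 < 2 ✗ → not eligible.
Stock Purchase Plan — status temporary ✗ (requires full-time or seasonal) → not eligible.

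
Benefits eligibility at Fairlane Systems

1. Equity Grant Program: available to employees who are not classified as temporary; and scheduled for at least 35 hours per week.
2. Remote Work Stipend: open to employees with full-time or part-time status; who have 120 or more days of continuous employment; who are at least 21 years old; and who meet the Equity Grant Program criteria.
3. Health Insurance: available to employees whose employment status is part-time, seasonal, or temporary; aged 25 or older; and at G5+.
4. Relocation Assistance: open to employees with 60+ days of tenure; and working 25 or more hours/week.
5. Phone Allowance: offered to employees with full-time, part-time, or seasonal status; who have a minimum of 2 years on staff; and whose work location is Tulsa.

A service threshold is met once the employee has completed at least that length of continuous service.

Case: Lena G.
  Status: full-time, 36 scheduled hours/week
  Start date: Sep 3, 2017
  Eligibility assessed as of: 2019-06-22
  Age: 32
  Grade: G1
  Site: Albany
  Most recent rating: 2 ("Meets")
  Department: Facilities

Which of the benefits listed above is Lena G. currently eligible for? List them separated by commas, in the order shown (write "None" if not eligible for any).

Equity Grant Program, Remote Work Stipend, Relocation Assistance

Service from Sep 3, 2017 to 2019-06-22: 657 days.
Equity Grant Program — status full-time ✓ (not excluded); 36 hrs/wk ≥ 35 ✓ → eligible.
Remote Work Stipend — status full-time ✓; service 657 days ≥ 120 days ✓; age 32 ≥ 21 ✓; eligible for Equity Grant Program ✓ → eligible.
Health Insurance — status full-time ✗ (requires part-time, seasonal, or temporary) → not eligible.
Relocation Assistance — service 657 days ≥ 60 days ✓; 36 hrs/wk ≥ 25 ✓ → eligible.
Phone Allowance — status full-time ✓; service 657 days < 2 years (≈730 days) ✗ → not eligible.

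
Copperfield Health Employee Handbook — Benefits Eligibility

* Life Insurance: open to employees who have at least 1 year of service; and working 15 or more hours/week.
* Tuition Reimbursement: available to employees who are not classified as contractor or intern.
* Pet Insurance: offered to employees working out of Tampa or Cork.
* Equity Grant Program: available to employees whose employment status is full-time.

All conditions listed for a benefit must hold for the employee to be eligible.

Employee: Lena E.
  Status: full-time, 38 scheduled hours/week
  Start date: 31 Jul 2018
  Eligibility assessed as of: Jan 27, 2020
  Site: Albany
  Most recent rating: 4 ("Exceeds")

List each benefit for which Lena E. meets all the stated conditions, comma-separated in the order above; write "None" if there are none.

Service from 31 Jul 2018 to Jan 27, 2020: 545 days.
Life Insurance — service 545 days ≥ 1 year (≈365 days) ✓; 38 hrs/wk ≥ 15 ✓ → eligible.
Tuition Reimbursement — status full-time ✓ (not excluded) → eligible.
Pet Insurance — site Albany ✗ (not Tampa or Cork) → not eligible.
Equity Grant Program — status full-time ✓ → eligible.

Life Insurance, Tuition Reimbursement, Equity Grant Program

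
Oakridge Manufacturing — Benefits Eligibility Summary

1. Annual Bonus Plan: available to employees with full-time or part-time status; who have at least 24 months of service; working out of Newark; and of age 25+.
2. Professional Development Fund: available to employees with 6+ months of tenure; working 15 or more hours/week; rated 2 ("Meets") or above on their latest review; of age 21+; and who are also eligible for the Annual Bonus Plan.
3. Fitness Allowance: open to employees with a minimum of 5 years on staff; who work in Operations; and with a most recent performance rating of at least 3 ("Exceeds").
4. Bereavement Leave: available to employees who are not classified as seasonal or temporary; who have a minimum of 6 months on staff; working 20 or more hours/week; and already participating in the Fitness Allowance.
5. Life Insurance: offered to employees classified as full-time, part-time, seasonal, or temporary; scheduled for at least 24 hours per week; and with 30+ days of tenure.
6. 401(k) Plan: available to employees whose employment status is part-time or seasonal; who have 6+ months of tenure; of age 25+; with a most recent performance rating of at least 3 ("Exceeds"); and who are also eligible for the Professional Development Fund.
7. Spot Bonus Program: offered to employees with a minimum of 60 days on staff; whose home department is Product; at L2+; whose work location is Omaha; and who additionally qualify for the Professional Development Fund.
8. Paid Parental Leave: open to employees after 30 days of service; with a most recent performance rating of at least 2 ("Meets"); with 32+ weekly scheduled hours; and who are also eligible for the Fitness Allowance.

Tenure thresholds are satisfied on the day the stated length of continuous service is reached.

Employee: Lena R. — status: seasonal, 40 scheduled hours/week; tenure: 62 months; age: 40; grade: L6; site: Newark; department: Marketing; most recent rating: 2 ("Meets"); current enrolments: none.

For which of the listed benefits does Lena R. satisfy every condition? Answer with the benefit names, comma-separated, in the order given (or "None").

Annual Bonus Plan — status seasonal ✗ (requires full-time or part-time) → not eligible.
Professional Development Fund — service 62 months ≥ 6 months ✓; 40 hrs/wk ≥ 15 ✓; rating 2 ≥ 2 ✓; age 40 ≥ 21 ✓; not eligible for Annual Bonus Plan ✗ → not eligible.
Fitness Allowance — service 62 months ≥ 5 years (≈1825 days) ✓; dept Marketing ✗ → not eligible.
Bereavement Leave — status seasonal ✗ (excluded) → not eligible.
Life Insurance — status seasonal ✓; 40 hrs/wk ≥ 24 ✓; service 62 months ≥ 30 days ✓ → eligible.
401(k) Plan — status seasonal ✓; service 62 months ≥ 6 months ✓; age 40 ≥ 25 ✓; rating 2 < 3 ✗ → not eligible.
Spot Bonus Program — service 62 months ≥ 60 days ✓; dept Marketing ✗ → not eligible.
Paid Parental Leave — service 62 months ≥ 30 days ✓; rating 2 ≥ 2 ✓; 40 hrs/wk ≥ 32 ✓; not eligible for Fitness Allowance ✗ → not eligible.

Life Insurance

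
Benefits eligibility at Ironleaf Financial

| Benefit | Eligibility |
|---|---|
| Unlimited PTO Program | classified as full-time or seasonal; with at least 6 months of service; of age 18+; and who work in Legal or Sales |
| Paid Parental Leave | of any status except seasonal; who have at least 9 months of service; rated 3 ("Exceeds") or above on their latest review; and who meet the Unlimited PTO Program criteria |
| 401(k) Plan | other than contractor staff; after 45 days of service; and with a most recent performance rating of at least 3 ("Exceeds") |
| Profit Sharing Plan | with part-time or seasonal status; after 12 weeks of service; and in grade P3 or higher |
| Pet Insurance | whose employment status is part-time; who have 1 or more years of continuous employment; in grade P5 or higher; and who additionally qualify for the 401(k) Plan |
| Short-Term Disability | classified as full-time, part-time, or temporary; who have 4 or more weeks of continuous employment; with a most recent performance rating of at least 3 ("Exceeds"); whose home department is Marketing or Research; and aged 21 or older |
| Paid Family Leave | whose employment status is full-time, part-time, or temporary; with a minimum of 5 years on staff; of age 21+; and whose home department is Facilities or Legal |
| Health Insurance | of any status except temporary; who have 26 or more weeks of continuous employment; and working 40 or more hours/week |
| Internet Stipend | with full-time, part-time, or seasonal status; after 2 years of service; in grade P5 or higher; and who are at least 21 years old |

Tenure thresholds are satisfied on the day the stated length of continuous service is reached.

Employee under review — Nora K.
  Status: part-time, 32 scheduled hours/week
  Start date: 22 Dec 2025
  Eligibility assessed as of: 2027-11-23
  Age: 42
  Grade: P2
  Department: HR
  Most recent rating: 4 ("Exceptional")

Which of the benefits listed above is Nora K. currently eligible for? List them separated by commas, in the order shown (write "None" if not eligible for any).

401(k) Plan

Service from 22 Dec 2025 to 2027-11-23: 701 days.
Unlimited PTO Program — status part-time ✗ (requires full-time or seasonal) → not eligible.
Paid Parental Leave — status part-time ✓ (not excluded); service 701 days ≥ 9 months (≈270 days) ✓; rating 4 ≥ 3 ✓; not eligible for Unlimited PTO Program ✗ → not eligible.
401(k) Plan — status part-time ✓ (not excluded); service 701 days ≥ 45 days ✓; rating 4 ≥ 3 ✓ → eligible.
Profit Sharing Plan — status part-time ✓; service 701 days ≥ 12 weeks (≈84 days) ✓; grade P2 < P3 ✗ → not eligible.
Pet Insurance — status part-time ✓; service 701 days ≥ 1 year (≈365 days) ✓; grade P2 < P5 ✗ → not eligible.
Short-Term Disability — status part-time ✓; service 701 days ≥ 4 weeks (≈28 days) ✓; rating 4 ≥ 3 ✓; dept HR ✗ → not eligible.
Paid Family Leave — status part-time ✓; service 701 days < 5 years (≈1825 days) ✗ → not eligible.
Health Insurance — status part-time ✓ (not excluded); service 701 days ≥ 26 weeks (≈182 days) ✓; 32 hrs/wk < 40 ✗ → not eligible.
Internet Stipend — status part-time ✓; service 701 days < 2 years (≈730 days) ✗ → not eligible.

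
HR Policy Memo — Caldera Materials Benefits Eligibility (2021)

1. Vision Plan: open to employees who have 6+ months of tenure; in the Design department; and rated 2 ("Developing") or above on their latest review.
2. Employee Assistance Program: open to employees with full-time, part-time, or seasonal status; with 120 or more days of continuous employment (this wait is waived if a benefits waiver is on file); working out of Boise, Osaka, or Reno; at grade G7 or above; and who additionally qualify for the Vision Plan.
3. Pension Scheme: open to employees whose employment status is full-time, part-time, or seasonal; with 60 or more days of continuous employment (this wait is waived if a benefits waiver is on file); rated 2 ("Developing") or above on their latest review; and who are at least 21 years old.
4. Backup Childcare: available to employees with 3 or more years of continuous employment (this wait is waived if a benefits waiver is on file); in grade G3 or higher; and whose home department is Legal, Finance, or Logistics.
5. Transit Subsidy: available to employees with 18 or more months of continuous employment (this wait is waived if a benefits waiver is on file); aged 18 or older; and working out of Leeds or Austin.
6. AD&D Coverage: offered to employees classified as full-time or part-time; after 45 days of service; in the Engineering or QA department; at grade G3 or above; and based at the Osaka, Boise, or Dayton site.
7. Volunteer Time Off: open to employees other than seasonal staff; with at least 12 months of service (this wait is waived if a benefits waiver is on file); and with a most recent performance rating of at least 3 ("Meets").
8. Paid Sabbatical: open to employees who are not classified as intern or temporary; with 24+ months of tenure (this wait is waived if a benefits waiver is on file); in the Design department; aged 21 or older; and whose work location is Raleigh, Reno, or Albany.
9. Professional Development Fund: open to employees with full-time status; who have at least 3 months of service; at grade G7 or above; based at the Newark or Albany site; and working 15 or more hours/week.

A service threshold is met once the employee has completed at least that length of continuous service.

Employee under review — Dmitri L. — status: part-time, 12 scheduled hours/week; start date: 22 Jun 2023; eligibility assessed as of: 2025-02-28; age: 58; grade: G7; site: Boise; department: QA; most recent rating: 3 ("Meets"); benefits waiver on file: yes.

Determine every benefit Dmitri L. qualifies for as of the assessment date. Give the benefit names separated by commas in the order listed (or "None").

Service from 22 Jun 2023 to 2025-02-28: 617 days.
Vision Plan — service 617 days ≥ 6 months (≈180 days) ✓; dept QA ✗ → not eligible.
Employee Assistance Program — status part-time ✓; benefits waiver on file ✓; site Boise ✓; grade G7 ≥ G7 ✓; not eligible for Vision Plan ✗ → not eligible.
Pension Scheme — status part-time ✓; benefits waiver on file ✓; rating 3 ≥ 2 ✓; age 58 ≥ 21 ✓ → eligible.
Backup Childcare — benefits waiver on file ✓; grade G7 ≥ G3 ✓; dept QA ✗ → not eligible.
Transit Subsidy — benefits waiver on file ✓; age 58 ≥ 18 ✓; site Boise ✗ (not Leeds or Austin) → not eligible.
AD&D Coverage — status part-time ✓; service 617 days ≥ 45 days ✓; dept QA ✓; grade G7 ≥ G3 ✓; site Boise ✓ → eligible.
Volunteer Time Off — status part-time ✓ (not excluded); benefits waiver on file ✓; rating 3 ≥ 3 ✓ → eligible.
Paid Sabbatical — status part-time ✓ (not excluded); benefits waiver on file ✓; dept QA ✗ → not eligible.
Professional Development Fund — status part-time ✗ (requires full-time) → not eligible.

Pension Scheme, AD&D Coverage, Volunteer Time Off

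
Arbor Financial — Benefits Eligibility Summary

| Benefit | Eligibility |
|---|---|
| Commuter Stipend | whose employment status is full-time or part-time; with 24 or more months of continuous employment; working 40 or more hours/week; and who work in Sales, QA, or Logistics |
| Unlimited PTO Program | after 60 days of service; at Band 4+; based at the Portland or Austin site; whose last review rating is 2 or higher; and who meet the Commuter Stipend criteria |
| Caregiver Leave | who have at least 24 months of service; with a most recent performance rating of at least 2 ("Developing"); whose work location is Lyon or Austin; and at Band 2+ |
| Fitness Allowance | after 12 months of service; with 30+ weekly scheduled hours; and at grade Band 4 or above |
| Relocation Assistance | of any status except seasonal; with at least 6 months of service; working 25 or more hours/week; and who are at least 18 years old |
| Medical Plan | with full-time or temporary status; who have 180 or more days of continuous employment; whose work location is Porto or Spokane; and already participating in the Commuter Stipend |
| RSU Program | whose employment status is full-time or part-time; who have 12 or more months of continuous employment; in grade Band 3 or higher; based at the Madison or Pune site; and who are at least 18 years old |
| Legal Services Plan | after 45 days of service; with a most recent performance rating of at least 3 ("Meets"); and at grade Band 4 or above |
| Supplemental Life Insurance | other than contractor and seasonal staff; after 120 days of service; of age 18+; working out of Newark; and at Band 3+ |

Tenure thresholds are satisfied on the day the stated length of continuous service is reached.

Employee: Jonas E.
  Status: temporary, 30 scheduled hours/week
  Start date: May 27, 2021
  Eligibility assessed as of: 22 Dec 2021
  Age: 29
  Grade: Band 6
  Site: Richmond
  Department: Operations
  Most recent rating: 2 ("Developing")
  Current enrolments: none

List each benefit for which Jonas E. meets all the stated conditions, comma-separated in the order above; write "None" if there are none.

Service from May 27, 2021 to 22 Dec 2021: 209 days.
Commuter Stipend — status temporary ✗ (requires full-time or part-time) → not eligible.
Unlimited PTO Program — service 209 days ≥ 60 days ✓; grade Band 6 ≥ Band 4 ✓; site Richmond ✗ (not Portland or Austin) → not eligible.
Caregiver Leave — service 209 days < 24 months (≈720 days) ✗ → not eligible.
Fitness Allowance — service 209 days < 12 months (≈360 days) ✗ → not eligible.
Relocation Assistance — status temporary ✓ (not excluded); service 209 days ≥ 6 months (≈180 days) ✓; 30 hrs/wk ≥ 25 ✓; age 29 ≥ 18 ✓ → eligible.
Medical Plan — status temporary ✓; service 209 days ≥ 180 days ✓; site Richmond ✗ (not Porto or Spokane) → not eligible.
RSU Program — status temporary ✗ (requires full-time or part-time) → not eligible.
Legal Services Plan — service 209 days ≥ 45 days ✓; rating 2 < 3 ✗ → not eligible.
Supplemental Life Insurance — status temporary ✓ (not excluded); service 209 days ≥ 120 days ✓; age 29 ≥ 18 ✓; site Richmond ✗ (not Newark) → not eligible.

Relocation Assistance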